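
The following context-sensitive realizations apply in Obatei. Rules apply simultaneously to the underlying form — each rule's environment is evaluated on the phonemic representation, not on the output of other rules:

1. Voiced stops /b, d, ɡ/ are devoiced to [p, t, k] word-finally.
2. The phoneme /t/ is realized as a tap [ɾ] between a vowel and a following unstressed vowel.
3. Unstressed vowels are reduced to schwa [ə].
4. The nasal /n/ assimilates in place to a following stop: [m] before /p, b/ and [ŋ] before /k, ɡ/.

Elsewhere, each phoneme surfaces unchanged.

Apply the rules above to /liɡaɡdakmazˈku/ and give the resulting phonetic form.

[ləɡəɡdəkməzˈku]

/l/ (word-initial): no rule targets it → [l].
/i/ — between /l/ and /ɡ/, in an unstressed syllable — surfaces as [ə] (rule 3).
/ɡ/ (between /i/ and /a/) fails the environment for rule 1, so it stays [ɡ].
Rule 3 applies to /a/ (between /ɡ/ and /ɡ/: in an unstressed syllable) → [ə].
/ɡ/ — between /a/ and /d/; rule 1 does not apply here → [ɡ].
/d/ (between /ɡ/ and /a/): rule 1 targets it, but not word-finally → unchanged [d].
/a/ (between /d/ and /k/): in an unstressed syllable, so rule 3 applies → [ə].
/k/ — not in any rule's target class → [k].
/m/ (between /k/ and /a/) is unaffected → [m].
/a/ meets the environment for rule 3 (in an unstressed syllable) → [ə].
/z/ (between /a/ and /k/) is unaffected → [z].
/k/ (between /z/ and /u/) is unaffected → [k].
/u/ (word-final) fails the environment for rule 3, so it stays [u].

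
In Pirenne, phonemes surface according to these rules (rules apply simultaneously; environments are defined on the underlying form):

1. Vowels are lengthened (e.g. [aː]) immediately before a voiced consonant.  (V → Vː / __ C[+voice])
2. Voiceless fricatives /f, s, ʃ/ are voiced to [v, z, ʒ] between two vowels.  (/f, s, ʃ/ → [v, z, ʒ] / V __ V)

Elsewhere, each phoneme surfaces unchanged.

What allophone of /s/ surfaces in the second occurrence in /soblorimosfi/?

/s/ — between /o/ and /f/; rule 2 does not apply here → [s].

[s]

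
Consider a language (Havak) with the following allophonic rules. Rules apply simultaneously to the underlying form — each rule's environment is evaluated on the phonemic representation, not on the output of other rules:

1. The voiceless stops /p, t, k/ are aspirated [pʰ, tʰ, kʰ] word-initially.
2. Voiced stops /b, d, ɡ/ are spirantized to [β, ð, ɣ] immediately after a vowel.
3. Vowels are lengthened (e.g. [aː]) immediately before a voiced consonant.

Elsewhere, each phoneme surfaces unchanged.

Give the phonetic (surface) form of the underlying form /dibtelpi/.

/d/ (word-initial) fails the environment for rule 2, so it stays [d].
/i/ (between /d/ and /b/) occurs before a voiced consonant → [iː] by rule 3.
/b/ (between /i/ and /t/): immediately after a vowel, so rule 2 applies → [β].
/t/ — between /b/ and /e/; rule 1 does not apply here → [t].
Rule 3 applies to /e/ (between /t/ and /l/: before a voiced consonant) → [eː].
/l/ (between /e/ and /p/) is unaffected → [l].
/p/ — between /l/ and /i/; rule 1 does not apply here → [p].
/i/ (word-final): rule 3 targets it, but not before a voiced consonant → unchanged [i].

[diːβteːlpi]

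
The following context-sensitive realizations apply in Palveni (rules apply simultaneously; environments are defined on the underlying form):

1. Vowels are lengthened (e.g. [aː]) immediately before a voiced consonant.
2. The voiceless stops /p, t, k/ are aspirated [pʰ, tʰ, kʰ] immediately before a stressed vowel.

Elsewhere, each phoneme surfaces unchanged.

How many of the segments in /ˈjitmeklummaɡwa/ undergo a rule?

Segments that undergo a rule: /u/ → [uː] (rule 1); /a/ → [aː] (rule 1).
All other segments surface unchanged.

2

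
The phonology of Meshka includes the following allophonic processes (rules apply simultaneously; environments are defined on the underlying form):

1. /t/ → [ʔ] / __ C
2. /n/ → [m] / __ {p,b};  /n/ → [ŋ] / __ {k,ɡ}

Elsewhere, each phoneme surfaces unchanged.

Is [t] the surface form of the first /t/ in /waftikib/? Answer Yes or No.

/t/ — between /f/ and /i/; rule 1 does not apply here → [t].
The actual realization is [t], which matches [t].

Yes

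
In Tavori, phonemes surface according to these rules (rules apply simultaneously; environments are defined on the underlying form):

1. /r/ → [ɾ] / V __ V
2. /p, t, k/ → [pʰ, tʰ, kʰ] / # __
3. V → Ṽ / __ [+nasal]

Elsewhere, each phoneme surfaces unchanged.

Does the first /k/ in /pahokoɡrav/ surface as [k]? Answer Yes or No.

Yes

/k/ (between /o/ and /o/): rule 2 targets it, but not word-initially → unchanged [k].
The actual realization is [k], which matches [k].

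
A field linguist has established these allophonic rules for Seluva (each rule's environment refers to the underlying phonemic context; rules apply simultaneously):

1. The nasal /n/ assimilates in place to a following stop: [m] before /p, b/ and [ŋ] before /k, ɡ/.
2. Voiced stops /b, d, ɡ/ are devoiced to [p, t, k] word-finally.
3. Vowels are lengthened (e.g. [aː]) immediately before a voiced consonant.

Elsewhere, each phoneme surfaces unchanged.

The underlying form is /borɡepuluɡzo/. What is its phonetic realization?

/b/ (word-initial) fails the environment for rule 2, so it stays [b].
/o/ — between /b/ and /r/, before a voiced consonant — surfaces as [oː] (rule 3).
/r/ (between /o/ and /ɡ/): no rule targets it → [r].
/ɡ/ (between /r/ and /e/) fails the environment for rule 2, so it stays [ɡ].
/e/ (between /ɡ/ and /p/): rule 3 targets it, but not before a voiced consonant → unchanged [e].
/p/ (between /e/ and /u/): no rule targets it → [p].
/u/ (between /p/ and /l/) occurs before a voiced consonant → [uː] by rule 3.
/l/ stays [l].
/u/ — between /l/ and /ɡ/, before a voiced consonant — surfaces as [uː] (rule 3).
/ɡ/ (between /u/ and /z/) is in the target of rule 2 but the environment (word-finally) is not met → [ɡ].
/z/ (between /ɡ/ and /o/): no rule targets it → [z].
/o/ (word-final) is in the target of rule 3 but the environment (before a voiced consonant) is not met → [o].

[boːrɡepuːluːɡzo]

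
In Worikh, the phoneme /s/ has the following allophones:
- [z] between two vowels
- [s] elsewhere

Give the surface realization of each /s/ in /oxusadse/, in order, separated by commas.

[z], [s]

Occurrence 1 (position 4): between two vowels → [z].
Occurrence 2 (position 7): no conditioning environment matches → elsewhere allophone [s].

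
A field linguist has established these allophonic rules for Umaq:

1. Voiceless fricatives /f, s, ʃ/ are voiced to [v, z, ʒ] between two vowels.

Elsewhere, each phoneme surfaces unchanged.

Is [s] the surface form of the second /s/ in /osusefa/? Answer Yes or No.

/s/ (between /u/ and /e/) occurs between two vowels → [z] by rule 1.
The actual realization is [z], not [s].

No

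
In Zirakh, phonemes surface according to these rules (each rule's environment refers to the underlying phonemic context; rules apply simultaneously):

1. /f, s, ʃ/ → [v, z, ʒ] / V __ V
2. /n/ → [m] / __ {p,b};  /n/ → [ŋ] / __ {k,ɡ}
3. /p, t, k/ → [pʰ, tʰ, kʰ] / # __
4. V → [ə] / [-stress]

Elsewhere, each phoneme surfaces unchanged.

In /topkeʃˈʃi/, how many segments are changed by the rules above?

Segments that undergo a rule: /t/ → [tʰ] (rule 3); /o/ → [ə] (rule 4); /e/ → [ə] (rule 4).
All other segments surface unchanged.

3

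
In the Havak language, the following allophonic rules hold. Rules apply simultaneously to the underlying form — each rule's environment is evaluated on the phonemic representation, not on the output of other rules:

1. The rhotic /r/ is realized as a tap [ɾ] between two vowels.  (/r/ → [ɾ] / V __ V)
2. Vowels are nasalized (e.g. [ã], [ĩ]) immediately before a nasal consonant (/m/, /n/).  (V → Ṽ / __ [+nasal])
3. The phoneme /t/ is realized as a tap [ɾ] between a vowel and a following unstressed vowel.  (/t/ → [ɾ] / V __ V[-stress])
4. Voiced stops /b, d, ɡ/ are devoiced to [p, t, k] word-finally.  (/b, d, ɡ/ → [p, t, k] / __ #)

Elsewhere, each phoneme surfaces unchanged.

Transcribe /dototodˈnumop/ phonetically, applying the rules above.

[doɾoɾodˈnũmop]

/d/ (word-initial): rule 4 targets it, but not word-finally → unchanged [d].
/o/ (between /d/ and /t/): rule 2 targets it, but not before a nasal consonant → unchanged [o].
/t/ — between /o/ and /o/, between a vowel and a following unstressed vowel — surfaces as [ɾ] (rule 3).
/o/ — between /t/ and /t/; rule 2 does not apply here → [o].
/t/ (between /o/ and /o/) occurs between a vowel and a following unstressed vowel → [ɾ] by rule 3.
/o/ (between /t/ and /d/) is in the target of rule 2 but the environment (before a nasal consonant) is not met → [o].
/d/ (between /o/ and /n/) fails the environment for rule 4, so it stays [d].
/n/ stays [n].
/u/ (between /n/ and /m/): before a nasal consonant, so rule 2 applies → [ũ].
/m/ (between /u/ and /o/): no rule targets it → [m].
/o/ (between /m/ and /p/): rule 2 targets it, but not before a nasal consonant → unchanged [o].
/p/ stays [p].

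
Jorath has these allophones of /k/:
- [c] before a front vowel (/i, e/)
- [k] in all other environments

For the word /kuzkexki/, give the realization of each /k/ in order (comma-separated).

Occurrence 1 (position 1): no conditioning environment matches → elsewhere allophone [k].
Occurrence 2 (position 4): before a front vowel → [c].
Occurrence 3 (position 7): before a front vowel → [c].

[k], [c], [c]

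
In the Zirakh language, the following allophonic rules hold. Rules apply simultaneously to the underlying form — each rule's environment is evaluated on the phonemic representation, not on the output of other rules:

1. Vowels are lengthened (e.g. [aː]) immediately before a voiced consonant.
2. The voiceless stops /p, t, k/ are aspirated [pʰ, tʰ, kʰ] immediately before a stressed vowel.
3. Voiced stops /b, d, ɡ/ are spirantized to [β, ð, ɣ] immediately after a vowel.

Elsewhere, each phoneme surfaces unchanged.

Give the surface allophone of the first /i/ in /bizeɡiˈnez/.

/i/ (between /b/ and /z/) occurs before a voiced consonant → [iː] by rule 1.

[iː]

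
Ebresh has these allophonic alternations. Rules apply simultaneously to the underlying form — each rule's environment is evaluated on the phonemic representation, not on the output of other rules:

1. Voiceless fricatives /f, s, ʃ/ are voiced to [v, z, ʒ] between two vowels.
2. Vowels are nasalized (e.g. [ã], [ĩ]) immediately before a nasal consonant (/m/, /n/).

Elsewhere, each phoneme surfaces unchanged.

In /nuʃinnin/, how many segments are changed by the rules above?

3

Segments that undergo a rule: /ʃ/ → [ʒ] (rule 1); /i/ → [ĩ] (rule 2); /i/ → [ĩ] (rule 2).
All other segments surface unchanged.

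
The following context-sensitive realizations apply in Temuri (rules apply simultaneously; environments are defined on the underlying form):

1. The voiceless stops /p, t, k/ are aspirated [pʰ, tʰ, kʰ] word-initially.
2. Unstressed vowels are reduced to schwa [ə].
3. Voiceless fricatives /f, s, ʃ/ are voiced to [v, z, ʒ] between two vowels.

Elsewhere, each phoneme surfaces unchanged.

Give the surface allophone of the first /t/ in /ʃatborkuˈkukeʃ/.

/t/ (between /a/ and /b/) fails the environment for rule 1, so it stays [t].

[t]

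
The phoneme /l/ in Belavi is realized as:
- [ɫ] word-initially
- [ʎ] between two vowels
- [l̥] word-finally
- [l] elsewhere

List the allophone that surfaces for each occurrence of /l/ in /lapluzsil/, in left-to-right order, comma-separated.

[ɫ], [l], [l̥]

Occurrence 1 (position 1): word-initially → [ɫ].
Occurrence 2 (position 4): no conditioning environment matches → elsewhere allophone [l].
Occurrence 3 (position 9): word-finally → [l̥].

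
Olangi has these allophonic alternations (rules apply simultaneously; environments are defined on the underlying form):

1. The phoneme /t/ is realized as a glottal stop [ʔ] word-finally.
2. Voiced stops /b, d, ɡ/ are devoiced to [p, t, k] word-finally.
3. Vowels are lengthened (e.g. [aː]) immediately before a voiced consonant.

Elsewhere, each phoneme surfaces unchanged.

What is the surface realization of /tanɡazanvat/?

[taːnɡaːzaːnvaʔ]

/t/ (word-initial) is in the target of rule 1 but the environment (word-finally) is not met → [t].
/a/ meets the environment for rule 3 (before a voiced consonant) → [aː].
/n/ stays [n].
/ɡ/ (between /n/ and /a/): rule 2 targets it, but not word-finally → unchanged [ɡ].
/a/ (between /ɡ/ and /z/) occurs before a voiced consonant → [aː] by rule 3.
/z/ (between /a/ and /a/): no rule targets it → [z].
/a/ meets the environment for rule 3 (before a voiced consonant) → [aː].
/n/ stays [n].
/v/ (between /n/ and /a/): no rule targets it → [v].
/a/ (between /v/ and /t/): rule 3 targets it, but not before a voiced consonant → unchanged [a].
/t/ (word-final) occurs word-finally → [ʔ] by rule 1.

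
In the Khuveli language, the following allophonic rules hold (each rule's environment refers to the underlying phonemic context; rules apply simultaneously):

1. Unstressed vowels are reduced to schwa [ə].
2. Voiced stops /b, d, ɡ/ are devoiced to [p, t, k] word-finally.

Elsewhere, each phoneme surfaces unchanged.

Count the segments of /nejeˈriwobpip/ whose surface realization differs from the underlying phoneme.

Segments that undergo a rule: /e/ → [ə] (rule 1); /e/ → [ə] (rule 1); /o/ → [ə] (rule 1); /i/ → [ə] (rule 1).
All other segments surface unchanged.

4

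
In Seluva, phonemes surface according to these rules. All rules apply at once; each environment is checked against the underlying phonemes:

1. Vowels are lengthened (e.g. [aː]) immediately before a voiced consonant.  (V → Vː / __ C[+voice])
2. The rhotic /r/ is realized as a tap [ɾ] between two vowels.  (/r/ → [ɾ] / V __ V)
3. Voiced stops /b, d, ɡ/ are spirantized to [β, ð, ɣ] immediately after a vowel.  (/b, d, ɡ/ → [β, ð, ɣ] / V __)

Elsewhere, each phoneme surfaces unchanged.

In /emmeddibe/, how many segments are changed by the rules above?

Segments that undergo a rule: /e/ → [eː] (rule 1); /e/ → [eː] (rule 1); /d/ → [ð] (rule 3); /i/ → [iː] (rule 1); /b/ → [β] (rule 3).
All other segments surface unchanged.

5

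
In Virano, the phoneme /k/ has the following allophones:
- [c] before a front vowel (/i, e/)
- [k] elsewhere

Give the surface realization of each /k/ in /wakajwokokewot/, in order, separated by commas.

[k], [k], [c]

Occurrence 1 (position 3): no conditioning environment matches → elsewhere allophone [k].
Occurrence 2 (position 8): no conditioning environment matches → elsewhere allophone [k].
Occurrence 3 (position 10): before a front vowel → [c].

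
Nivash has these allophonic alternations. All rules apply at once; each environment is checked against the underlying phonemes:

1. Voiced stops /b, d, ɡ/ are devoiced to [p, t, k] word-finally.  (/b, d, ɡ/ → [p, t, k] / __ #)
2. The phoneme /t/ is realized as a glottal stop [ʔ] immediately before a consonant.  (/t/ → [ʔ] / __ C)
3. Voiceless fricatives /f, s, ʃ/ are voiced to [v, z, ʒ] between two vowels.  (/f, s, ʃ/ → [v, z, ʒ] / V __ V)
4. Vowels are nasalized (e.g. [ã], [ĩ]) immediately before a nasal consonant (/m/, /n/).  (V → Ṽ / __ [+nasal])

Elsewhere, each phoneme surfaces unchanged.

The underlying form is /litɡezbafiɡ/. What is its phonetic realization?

[liʔɡezbavik]

/l/ (word-initial) is unaffected → [l].
/i/ (between /l/ and /t/) is in the target of rule 4 but the environment (before a nasal consonant) is not met → [i].
Rule 2 applies to /t/ (between /i/ and /ɡ/: immediately before a consonant) → [ʔ].
/ɡ/ — between /t/ and /e/; rule 1 does not apply here → [ɡ].
/e/ (between /ɡ/ and /z/) fails the environment for rule 4, so it stays [e].
/z/ (between /e/ and /b/) is unaffected → [z].
/b/ (between /z/ and /a/): rule 1 targets it, but not word-finally → unchanged [b].
/a/ (between /b/ and /f/): rule 4 targets it, but not before a nasal consonant → unchanged [a].
/f/ meets the environment for rule 3 (between two vowels) → [v].
/i/ (between /f/ and /ɡ/) is in the target of rule 4 but the environment (before a nasal consonant) is not met → [i].
/ɡ/ (word-final): word-finally, so rule 1 applies → [k].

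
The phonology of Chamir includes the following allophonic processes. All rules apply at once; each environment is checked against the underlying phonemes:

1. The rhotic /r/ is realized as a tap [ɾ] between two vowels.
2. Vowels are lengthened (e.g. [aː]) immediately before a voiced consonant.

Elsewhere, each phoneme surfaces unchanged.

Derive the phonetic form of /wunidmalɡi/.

[wuːniːdmaːlɡi]

/w/ stays [w].
Rule 2 applies to /u/ (between /w/ and /n/: before a voiced consonant) → [uː].
/n/ stays [n].
/i/ — between /n/ and /d/, before a voiced consonant — surfaces as [iː] (rule 2).
/d/ stays [d].
/m/ (between /d/ and /a/) is unaffected → [m].
/a/ meets the environment for rule 2 (before a voiced consonant) → [aː].
/l/ — not in any rule's target class → [l].
/ɡ/ (between /l/ and /i/): no rule targets it → [ɡ].
/i/ (word-final) fails the environment for rule 2, so it stays [i].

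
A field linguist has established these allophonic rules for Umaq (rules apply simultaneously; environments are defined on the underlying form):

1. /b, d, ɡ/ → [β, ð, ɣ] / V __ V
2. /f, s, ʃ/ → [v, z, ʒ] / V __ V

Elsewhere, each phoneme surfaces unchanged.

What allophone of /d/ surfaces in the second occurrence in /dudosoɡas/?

[ð]

Rule 1 applies to /d/ (between /u/ and /o/: between two vowels) → [ð].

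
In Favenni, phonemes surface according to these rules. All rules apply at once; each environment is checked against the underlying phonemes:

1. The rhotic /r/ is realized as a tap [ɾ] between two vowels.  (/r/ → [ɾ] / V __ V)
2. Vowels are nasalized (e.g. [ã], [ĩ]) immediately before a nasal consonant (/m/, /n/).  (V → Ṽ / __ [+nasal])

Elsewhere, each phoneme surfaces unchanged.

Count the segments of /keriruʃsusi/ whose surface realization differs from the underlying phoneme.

Segments that undergo a rule: /r/ → [ɾ] (rule 1); /r/ → [ɾ] (rule 1).
All other segments surface unchanged.

2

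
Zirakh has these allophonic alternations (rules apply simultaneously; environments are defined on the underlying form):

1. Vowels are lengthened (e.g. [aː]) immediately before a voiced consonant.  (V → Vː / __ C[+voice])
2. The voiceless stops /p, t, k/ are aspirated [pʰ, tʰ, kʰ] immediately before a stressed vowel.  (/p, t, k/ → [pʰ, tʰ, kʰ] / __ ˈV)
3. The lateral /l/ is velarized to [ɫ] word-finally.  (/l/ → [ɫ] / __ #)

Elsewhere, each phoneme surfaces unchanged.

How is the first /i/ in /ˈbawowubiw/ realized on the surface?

[iː]

/i/ meets the environment for rule 1 (before a voiced consonant) → [iː].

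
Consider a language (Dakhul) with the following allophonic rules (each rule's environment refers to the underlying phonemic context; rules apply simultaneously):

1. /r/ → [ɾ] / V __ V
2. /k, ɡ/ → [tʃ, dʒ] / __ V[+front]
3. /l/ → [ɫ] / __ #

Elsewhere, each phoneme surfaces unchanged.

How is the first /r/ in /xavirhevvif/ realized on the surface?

[r]

/r/ (between /i/ and /h/) fails the environment for rule 1, so it stays [r].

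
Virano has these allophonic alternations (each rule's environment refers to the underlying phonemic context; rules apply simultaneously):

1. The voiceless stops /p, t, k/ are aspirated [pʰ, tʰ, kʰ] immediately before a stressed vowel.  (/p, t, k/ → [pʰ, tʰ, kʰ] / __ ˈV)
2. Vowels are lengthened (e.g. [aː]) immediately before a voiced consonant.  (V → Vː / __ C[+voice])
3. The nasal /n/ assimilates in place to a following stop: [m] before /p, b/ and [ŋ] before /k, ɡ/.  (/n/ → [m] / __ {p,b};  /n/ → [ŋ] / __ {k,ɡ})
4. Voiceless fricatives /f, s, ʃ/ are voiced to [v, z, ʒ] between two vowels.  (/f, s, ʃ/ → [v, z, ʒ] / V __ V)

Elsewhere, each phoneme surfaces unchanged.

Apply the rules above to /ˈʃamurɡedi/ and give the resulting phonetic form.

/ʃ/ (word-initial) is in the target of rule 4 but the environment (between two vowels) is not met → [ʃ].
/a/ — between /ʃ/ and /m/, before a voiced consonant — surfaces as [aː] (rule 2).
/m/ — not in any rule's target class → [m].
/u/ — between /m/ and /r/, before a voiced consonant — surfaces as [uː] (rule 2).
/r/ stays [r].
/ɡ/ (between /r/ and /e/): no rule targets it → [ɡ].
/e/ meets the environment for rule 2 (before a voiced consonant) → [eː].
/d/ stays [d].
/i/ (word-final) is in the target of rule 2 but the environment (before a voiced consonant) is not met → [i].

[ˈʃaːmuːrɡeːdi]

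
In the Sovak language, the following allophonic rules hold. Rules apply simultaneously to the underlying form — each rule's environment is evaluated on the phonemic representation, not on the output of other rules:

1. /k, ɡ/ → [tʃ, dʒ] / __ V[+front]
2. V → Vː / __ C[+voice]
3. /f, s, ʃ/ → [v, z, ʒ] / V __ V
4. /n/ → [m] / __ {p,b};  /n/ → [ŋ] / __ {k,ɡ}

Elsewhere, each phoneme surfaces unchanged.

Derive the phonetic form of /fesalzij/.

/f/ (word-initial): rule 3 targets it, but not between two vowels → unchanged [f].
/e/ — between /f/ and /s/; rule 2 does not apply here → [e].
/s/ (between /e/ and /a/) occurs between two vowels → [z] by rule 3.
Rule 2 applies to /a/ (between /s/ and /l/: before a voiced consonant) → [aː].
/l/ (between /a/ and /z/) is unaffected → [l].
/z/ (between /l/ and /i/) is unaffected → [z].
Rule 2 applies to /i/ (between /z/ and /j/: before a voiced consonant) → [iː].
/j/ — not in any rule's target class → [j].

[fezaːlziːj]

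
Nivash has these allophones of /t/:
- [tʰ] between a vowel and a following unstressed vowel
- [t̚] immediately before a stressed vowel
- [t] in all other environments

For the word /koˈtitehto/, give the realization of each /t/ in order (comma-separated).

[t̚], [tʰ], [t]

Occurrence 1 (position 3): immediately before a stressed vowel → [t̚].
Occurrence 2 (position 5): between a vowel and a following unstressed vowel → [tʰ].
Occurrence 3 (position 8): no conditioning environment matches → elsewhere allophone [t].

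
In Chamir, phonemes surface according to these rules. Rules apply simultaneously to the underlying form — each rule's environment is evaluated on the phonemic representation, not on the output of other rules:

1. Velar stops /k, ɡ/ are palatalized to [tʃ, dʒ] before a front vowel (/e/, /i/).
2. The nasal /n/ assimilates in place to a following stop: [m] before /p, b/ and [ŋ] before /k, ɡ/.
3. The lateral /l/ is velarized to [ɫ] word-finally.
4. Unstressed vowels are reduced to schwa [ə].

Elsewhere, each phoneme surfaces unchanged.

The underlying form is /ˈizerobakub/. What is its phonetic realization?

/i/ — word-initial; rule 4 does not apply here → [i].
/e/ — between /z/ and /r/, in an unstressed syllable — surfaces as [ə] (rule 4).
/o/ (between /r/ and /b/) occurs in an unstressed syllable → [ə] by rule 4.
/a/ — between /b/ and /k/, in an unstressed syllable — surfaces as [ə] (rule 4).
/k/ (between /a/ and /u/): rule 1 targets it, but not before a front vowel → unchanged [k].
Rule 4 applies to /u/ (between /k/ and /b/: in an unstressed syllable) → [ə].

[ˈizərəbəkəb]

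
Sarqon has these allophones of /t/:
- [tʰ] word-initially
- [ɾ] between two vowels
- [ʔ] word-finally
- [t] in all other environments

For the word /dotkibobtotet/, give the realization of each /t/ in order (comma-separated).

[t], [t], [ɾ], [ʔ]

Occurrence 1 (position 3): no conditioning environment matches → elsewhere allophone [t].
Occurrence 2 (position 9): no conditioning environment matches → elsewhere allophone [t].
Occurrence 3 (position 11): between two vowels → [ɾ].
Occurrence 4 (position 13): word-finally → [ʔ].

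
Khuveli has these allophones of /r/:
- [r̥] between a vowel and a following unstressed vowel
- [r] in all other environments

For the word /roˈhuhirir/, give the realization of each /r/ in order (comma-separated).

Occurrence 1 (position 1): no conditioning environment matches → elsewhere allophone [r].
Occurrence 2 (position 7): between a vowel and a following unstressed vowel → [r̥].
Occurrence 3 (position 9): no conditioning environment matches → elsewhere allophone [r].

[r], [r̥], [r]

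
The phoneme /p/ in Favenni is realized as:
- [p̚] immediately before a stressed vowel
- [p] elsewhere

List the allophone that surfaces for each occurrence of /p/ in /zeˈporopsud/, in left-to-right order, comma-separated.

Occurrence 1 (position 3): immediately before a stressed vowel → [p̚].
Occurrence 2 (position 7): no conditioning environment matches → elsewhere allophone [p].

[p̚], [p]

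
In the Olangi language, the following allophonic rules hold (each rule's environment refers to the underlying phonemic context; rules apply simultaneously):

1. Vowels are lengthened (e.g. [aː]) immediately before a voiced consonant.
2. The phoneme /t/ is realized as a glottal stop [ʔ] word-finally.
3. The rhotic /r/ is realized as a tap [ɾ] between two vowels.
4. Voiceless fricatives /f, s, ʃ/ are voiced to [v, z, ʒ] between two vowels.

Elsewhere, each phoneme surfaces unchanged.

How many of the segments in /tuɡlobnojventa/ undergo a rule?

Segments that undergo a rule: /u/ → [uː] (rule 1); /o/ → [oː] (rule 1); /o/ → [oː] (rule 1); /e/ → [eː] (rule 1).
All other segments surface unchanged.

4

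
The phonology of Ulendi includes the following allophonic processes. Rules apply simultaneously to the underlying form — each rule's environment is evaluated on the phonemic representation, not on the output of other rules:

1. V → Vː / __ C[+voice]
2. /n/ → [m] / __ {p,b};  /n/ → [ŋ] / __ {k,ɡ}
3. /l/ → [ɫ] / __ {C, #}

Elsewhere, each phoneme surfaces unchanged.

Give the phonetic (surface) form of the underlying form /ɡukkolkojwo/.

[ɡukkoːɫkoːjwo]

/ɡ/ (word-initial) is unaffected → [ɡ].
/u/ (between /ɡ/ and /k/): rule 1 targets it, but not before a voiced consonant → unchanged [u].
/k/ (between /u/ and /k/): no rule targets it → [k].
/k/ (between /k/ and /o/): no rule targets it → [k].
/o/ (between /k/ and /l/) occurs before a voiced consonant → [oː] by rule 1.
Rule 3 applies to /l/ (between /o/ and /k/: word-finally or immediately before a consonant) → [ɫ].
/k/ (between /l/ and /o/): no rule targets it → [k].
/o/ (between /k/ and /j/) occurs before a voiced consonant → [oː] by rule 1.
/j/ (between /o/ and /w/) is unaffected → [j].
/w/ — not in any rule's target class → [w].
/o/ (word-final): rule 1 targets it, but not before a voiced consonant → unchanged [o].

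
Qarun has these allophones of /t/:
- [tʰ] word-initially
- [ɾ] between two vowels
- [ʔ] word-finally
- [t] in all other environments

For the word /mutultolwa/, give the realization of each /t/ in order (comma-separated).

Occurrence 1 (position 3): between two vowels → [ɾ].
Occurrence 2 (position 6): no conditioning environment matches → elsewhere allophone [t].

[ɾ], [t]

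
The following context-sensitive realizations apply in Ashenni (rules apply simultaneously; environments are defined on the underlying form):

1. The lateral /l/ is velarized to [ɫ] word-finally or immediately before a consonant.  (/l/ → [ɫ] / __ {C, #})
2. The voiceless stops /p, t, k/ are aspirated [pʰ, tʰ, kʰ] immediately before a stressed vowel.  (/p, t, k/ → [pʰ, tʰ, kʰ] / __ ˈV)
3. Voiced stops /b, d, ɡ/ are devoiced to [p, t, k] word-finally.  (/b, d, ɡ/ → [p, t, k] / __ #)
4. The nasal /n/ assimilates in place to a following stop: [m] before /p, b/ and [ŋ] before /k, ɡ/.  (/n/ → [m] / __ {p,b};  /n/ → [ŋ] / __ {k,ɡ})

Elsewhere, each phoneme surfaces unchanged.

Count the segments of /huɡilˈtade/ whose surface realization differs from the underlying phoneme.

Segments that undergo a rule: /l/ → [ɫ] (rule 1); /t/ → [tʰ] (rule 2).
All other segments surface unchanged.

2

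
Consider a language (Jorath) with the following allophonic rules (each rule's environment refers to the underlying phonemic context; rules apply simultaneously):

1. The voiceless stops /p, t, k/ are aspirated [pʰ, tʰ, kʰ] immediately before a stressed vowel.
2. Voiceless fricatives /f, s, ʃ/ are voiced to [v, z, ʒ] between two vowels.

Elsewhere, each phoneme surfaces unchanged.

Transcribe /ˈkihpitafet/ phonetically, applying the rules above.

/k/ meets the environment for rule 1 (immediately before a stressed vowel) → [kʰ].
/i/ — not in any rule's target class → [i].
/h/ (between /i/ and /p/) is unaffected → [h].
/p/ (between /h/ and /i/) is in the target of rule 1 but the environment (immediately before a stressed vowel) is not met → [p].
/i/ (between /p/ and /t/) is unaffected → [i].
/t/ — between /i/ and /a/; rule 1 does not apply here → [t].
/a/ stays [a].
/f/ (between /a/ and /e/): between two vowels, so rule 2 applies → [v].
/e/ — not in any rule's target class → [e].
/t/ (word-final): rule 1 targets it, but not immediately before a stressed vowel → unchanged [t].

[ˈkʰihpitavet]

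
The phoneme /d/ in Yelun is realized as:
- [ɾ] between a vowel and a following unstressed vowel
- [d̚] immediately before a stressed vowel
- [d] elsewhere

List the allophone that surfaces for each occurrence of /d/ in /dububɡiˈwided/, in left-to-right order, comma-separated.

Occurrence 1 (position 1): no conditioning environment matches → elsewhere allophone [d].
Occurrence 2 (position 10): between a vowel and a following unstressed vowel → [ɾ].
Occurrence 3 (position 12): no conditioning environment matches → elsewhere allophone [d].

[d], [ɾ], [d]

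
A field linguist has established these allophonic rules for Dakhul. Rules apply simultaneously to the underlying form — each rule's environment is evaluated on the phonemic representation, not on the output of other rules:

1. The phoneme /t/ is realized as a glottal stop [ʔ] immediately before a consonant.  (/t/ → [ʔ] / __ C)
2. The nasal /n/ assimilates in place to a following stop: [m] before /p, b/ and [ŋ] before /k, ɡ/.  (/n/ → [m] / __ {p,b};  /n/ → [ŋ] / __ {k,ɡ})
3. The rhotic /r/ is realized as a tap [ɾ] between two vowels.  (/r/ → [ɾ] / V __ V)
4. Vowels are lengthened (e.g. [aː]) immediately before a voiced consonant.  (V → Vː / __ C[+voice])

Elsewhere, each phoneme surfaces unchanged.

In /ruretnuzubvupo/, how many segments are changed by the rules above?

5

Segments that undergo a rule: /u/ → [uː] (rule 4); /r/ → [ɾ] (rule 3); /t/ → [ʔ] (rule 1); /u/ → [uː] (rule 4); /u/ → [uː] (rule 4).
All other segments surface unchanged.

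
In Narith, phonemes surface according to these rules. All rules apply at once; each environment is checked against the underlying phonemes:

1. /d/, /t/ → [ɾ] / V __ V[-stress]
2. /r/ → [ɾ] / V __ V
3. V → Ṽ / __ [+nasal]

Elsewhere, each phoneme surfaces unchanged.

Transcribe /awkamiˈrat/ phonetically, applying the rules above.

/a/ (word-initial) is in the target of rule 3 but the environment (before a nasal consonant) is not met → [a].
/w/ stays [w].
/k/ (between /w/ and /a/) is unaffected → [k].
/a/ (between /k/ and /m/): before a nasal consonant, so rule 3 applies → [ã].
/m/ stays [m].
/i/ (between /m/ and /r/) fails the environment for rule 3, so it stays [i].
/r/ (between /i/ and /a/): between two vowels, so rule 2 applies → [ɾ].
/a/ (between /r/ and /t/): rule 3 targets it, but not before a nasal consonant → unchanged [a].
/t/ (word-final): rule 1 targets it, but not between a vowel and a following unstressed vowel → unchanged [t].

[awkãmiˈɾat]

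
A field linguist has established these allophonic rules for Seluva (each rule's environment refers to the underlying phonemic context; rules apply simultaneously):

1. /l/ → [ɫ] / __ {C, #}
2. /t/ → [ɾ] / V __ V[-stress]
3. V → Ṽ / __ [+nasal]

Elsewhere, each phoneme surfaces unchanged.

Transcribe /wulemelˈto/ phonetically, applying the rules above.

/u/ — between /w/ and /l/; rule 3 does not apply here → [u].
/l/ (between /u/ and /e/): rule 1 targets it, but not word-finally or immediately before a consonant → unchanged [l].
/e/ (between /l/ and /m/): before a nasal consonant, so rule 3 applies → [ẽ].
/e/ (between /m/ and /l/): rule 3 targets it, but not before a nasal consonant → unchanged [e].
/l/ — between /e/ and /t/, word-finally or immediately before a consonant — surfaces as [ɫ] (rule 1).
/t/ (between /l/ and /o/) fails the environment for rule 2, so it stays [t].
/o/ — word-final; rule 3 does not apply here → [o].

[wulẽmeɫˈto]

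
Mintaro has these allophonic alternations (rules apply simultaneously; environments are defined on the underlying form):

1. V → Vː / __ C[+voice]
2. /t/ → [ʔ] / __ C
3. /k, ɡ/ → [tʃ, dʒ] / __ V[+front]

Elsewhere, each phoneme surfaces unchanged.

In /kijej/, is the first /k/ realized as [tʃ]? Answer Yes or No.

Yes

/k/ (word-initial) occurs before a front vowel → [tʃ] by rule 3.
The actual realization is [tʃ], which matches [tʃ].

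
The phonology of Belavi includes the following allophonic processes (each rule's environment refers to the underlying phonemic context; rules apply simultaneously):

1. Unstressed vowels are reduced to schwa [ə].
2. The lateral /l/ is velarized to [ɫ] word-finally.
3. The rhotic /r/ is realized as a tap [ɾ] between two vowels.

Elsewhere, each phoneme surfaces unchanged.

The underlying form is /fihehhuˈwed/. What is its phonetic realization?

Rule 1 applies to /i/ (between /f/ and /h/: in an unstressed syllable) → [ə].
Rule 1 applies to /e/ (between /h/ and /h/: in an unstressed syllable) → [ə].
Rule 1 applies to /u/ (between /h/ and /w/: in an unstressed syllable) → [ə].
/e/ (between /w/ and /d/) fails the environment for rule 1, so it stays [e].

[fəhəhhəˈwed]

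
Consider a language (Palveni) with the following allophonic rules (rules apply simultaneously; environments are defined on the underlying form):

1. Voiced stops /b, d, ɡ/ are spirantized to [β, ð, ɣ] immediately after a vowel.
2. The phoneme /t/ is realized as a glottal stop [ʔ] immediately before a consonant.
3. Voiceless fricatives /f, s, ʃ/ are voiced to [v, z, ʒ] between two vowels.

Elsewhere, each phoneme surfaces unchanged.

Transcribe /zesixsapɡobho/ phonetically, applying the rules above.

[zezixsapɡoβho]

/z/ — not in any rule's target class → [z].
/e/ stays [e].
/s/ (between /e/ and /i/): between two vowels, so rule 3 applies → [z].
/i/ (between /s/ and /x/) is unaffected → [i].
/x/ stays [x].
/s/ (between /x/ and /a/) fails the environment for rule 3, so it stays [s].
/a/ — not in any rule's target class → [a].
/p/ (between /a/ and /ɡ/): no rule targets it → [p].
/ɡ/ — between /p/ and /o/; rule 1 does not apply here → [ɡ].
/o/ stays [o].
/b/ (between /o/ and /h/) occurs immediately after a vowel → [β] by rule 1.
/h/ (between /b/ and /o/) is unaffected → [h].
/o/ stays [o].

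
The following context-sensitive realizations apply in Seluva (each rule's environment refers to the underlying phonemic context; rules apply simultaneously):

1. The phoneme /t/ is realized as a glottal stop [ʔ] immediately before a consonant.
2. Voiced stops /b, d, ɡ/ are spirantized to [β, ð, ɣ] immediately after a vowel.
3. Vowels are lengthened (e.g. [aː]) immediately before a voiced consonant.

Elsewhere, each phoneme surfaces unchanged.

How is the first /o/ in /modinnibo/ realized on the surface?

/o/ (between /m/ and /d/) occurs before a voiced consonant → [oː] by rule 3.

[oː]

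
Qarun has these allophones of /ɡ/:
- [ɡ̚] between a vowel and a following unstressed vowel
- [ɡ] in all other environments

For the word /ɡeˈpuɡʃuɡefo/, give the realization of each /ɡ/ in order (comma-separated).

[ɡ], [ɡ], [ɡ̚]

Occurrence 1 (position 1): no conditioning environment matches → elsewhere allophone [ɡ].
Occurrence 2 (position 5): no conditioning environment matches → elsewhere allophone [ɡ].
Occurrence 3 (position 8): between a vowel and a following unstressed vowel → [ɡ̚].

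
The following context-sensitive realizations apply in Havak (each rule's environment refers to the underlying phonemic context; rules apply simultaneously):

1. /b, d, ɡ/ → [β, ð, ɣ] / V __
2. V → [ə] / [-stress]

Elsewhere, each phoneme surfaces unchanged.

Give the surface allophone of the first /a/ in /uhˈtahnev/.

[a]

/a/ (between /t/ and /h/): rule 2 targets it, but not in an unstressed syllable → unchanged [a].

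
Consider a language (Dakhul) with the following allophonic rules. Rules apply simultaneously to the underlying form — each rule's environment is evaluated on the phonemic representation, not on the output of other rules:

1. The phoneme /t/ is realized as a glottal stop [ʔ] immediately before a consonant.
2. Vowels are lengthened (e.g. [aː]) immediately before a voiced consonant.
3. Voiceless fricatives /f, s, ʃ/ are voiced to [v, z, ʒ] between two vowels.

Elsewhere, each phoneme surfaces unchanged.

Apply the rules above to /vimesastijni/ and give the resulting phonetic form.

Rule 2 applies to /i/ (between /v/ and /m/: before a voiced consonant) → [iː].
/e/ (between /m/ and /s/) fails the environment for rule 2, so it stays [e].
/s/ (between /e/ and /a/) occurs between two vowels → [z] by rule 3.
/a/ — between /s/ and /s/; rule 2 does not apply here → [a].
/s/ — between /a/ and /t/; rule 3 does not apply here → [s].
/t/ — between /s/ and /i/; rule 1 does not apply here → [t].
/i/ (between /t/ and /j/) occurs before a voiced consonant → [iː] by rule 2.
/i/ (word-final) is in the target of rule 2 but the environment (before a voiced consonant) is not met → [i].

[viːmezastiːjni]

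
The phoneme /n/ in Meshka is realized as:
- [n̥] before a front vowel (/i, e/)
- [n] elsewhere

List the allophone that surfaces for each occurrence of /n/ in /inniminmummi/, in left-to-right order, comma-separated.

[n], [n̥], [n]

Occurrence 1 (position 2): no conditioning environment matches → elsewhere allophone [n].
Occurrence 2 (position 3): before a front vowel (/i, e/) → [n̥].
Occurrence 3 (position 7): no conditioning environment matches → elsewhere allophone [n].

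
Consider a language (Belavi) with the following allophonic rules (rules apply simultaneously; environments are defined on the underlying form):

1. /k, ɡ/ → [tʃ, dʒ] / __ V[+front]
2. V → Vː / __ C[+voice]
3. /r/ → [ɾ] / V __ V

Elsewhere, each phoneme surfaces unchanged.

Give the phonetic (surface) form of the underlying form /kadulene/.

[kaːduːleːne]

/k/ (word-initial): rule 1 targets it, but not before a front vowel → unchanged [k].
/a/ — between /k/ and /d/, before a voiced consonant — surfaces as [aː] (rule 2).
/u/ — between /d/ and /l/, before a voiced consonant — surfaces as [uː] (rule 2).
/e/ (between /l/ and /n/): before a voiced consonant, so rule 2 applies → [eː].
/e/ (word-final) is in the target of rule 2 but the environment (before a voiced consonant) is not met → [e].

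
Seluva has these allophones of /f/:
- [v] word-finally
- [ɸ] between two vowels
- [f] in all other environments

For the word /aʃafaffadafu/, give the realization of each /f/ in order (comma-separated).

[ɸ], [f], [f], [ɸ]

Occurrence 1 (position 4): between two vowels → [ɸ].
Occurrence 2 (position 6): no conditioning environment matches → elsewhere allophone [f].
Occurrence 3 (position 7): no conditioning environment matches → elsewhere allophone [f].
Occurrence 4 (position 11): between two vowels → [ɸ].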